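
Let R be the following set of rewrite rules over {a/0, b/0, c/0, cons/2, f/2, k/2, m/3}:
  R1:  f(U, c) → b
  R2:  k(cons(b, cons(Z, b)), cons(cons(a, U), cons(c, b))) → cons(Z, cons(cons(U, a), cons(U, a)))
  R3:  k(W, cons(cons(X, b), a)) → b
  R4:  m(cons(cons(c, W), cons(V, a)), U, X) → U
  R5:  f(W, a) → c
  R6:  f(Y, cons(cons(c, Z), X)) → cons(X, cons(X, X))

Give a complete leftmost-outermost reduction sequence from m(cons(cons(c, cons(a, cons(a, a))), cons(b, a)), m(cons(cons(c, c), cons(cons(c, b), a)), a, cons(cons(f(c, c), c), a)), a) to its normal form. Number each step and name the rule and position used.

1. m(cons(cons(c, cons(a, cons(a, a))), cons(b, a)), m(cons(cons(c, c), cons(cons(c, b), a)), a, cons(cons(f(c, c), c), a)), a)  →  m(cons(cons(c, c), cons(cons(c, b), a)), a, cons(cons(f(c, c), c), a))   [R4 at ε]
2. m(cons(cons(c, c), cons(cons(c, b), a)), a, cons(cons(f(c, c), c), a))  →  a   [R4 at ε]

a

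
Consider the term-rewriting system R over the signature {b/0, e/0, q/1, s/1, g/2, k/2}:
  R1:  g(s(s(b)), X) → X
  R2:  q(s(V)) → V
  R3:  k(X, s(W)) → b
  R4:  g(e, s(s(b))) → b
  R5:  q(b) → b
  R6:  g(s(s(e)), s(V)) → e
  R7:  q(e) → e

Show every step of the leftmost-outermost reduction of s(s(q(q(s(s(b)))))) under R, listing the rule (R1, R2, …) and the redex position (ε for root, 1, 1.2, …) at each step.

s(s(b))

1. s(s(q(q(s(s(b))))))  →  s(s(q(s(b))))   [R2 at 1.1.1]
2. s(s(q(s(b))))  →  s(s(b))   [R2 at 1.1]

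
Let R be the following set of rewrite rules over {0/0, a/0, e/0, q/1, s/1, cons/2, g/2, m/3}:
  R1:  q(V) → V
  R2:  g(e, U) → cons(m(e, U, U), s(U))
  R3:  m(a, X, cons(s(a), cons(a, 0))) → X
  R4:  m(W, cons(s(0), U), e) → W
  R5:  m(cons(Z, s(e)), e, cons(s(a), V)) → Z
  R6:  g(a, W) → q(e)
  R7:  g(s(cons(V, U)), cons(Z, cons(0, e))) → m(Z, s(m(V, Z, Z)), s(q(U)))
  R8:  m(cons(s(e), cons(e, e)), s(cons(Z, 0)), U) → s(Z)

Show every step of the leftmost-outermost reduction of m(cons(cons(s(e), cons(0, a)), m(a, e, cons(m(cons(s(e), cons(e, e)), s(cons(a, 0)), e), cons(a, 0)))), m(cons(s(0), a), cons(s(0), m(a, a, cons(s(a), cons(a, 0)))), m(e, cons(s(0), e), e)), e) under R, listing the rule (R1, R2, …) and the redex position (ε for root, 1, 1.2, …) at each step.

1. m(cons(cons(s(e), cons(0, a)), m(a, e, cons(m(cons(s(e), cons(e, e)), s(cons(a, 0)), e), cons(a, 0)))), m(cons(s(0), a), cons(s(0), m(a, a, cons(s(a), cons(a, 0)))), m(e, cons(s(0), e), e)), e)  →  m(cons(cons(s(e), cons(0, a)), m(a, e, cons(s(a), cons(a, 0)))), m(cons(s(0), a), cons(s(0), m(a, a, cons(s(a), cons(a, 0)))), m(e, cons(s(0), e), e)), e)   [R8 at 1.2.3.1]
2. m(cons(cons(s(e), cons(0, a)), m(a, e, cons(s(a), cons(a, 0)))), m(cons(s(0), a), cons(s(0), m(a, a, cons(s(a), cons(a, 0)))), m(e, cons(s(0), e), e)), e)  →  m(cons(cons(s(e), cons(0, a)), e), m(cons(s(0), a), cons(s(0), m(a, a, cons(s(a), cons(a, 0)))), m(e, cons(s(0), e), e)), e)   [R3 at 1.2]
3. m(cons(cons(s(e), cons(0, a)), e), m(cons(s(0), a), cons(s(0), m(a, a, cons(s(a), cons(a, 0)))), m(e, cons(s(0), e), e)), e)  →  m(cons(cons(s(e), cons(0, a)), e), m(cons(s(0), a), cons(s(0), a), m(e, cons(s(0), e), e)), e)   [R3 at 2.2.2]
4. m(cons(cons(s(e), cons(0, a)), e), m(cons(s(0), a), cons(s(0), a), m(e, cons(s(0), e), e)), e)  →  m(cons(cons(s(e), cons(0, a)), e), m(cons(s(0), a), cons(s(0), a), e), e)   [R4 at 2.3]
5. m(cons(cons(s(e), cons(0, a)), e), m(cons(s(0), a), cons(s(0), a), e), e)  →  m(cons(cons(s(e), cons(0, a)), e), cons(s(0), a), e)   [R4 at 2]
6. m(cons(cons(s(e), cons(0, a)), e), cons(s(0), a), e)  →  cons(cons(s(e), cons(0, a)), e)   [R4 at ε]

cons(cons(s(e), cons(0, a)), e)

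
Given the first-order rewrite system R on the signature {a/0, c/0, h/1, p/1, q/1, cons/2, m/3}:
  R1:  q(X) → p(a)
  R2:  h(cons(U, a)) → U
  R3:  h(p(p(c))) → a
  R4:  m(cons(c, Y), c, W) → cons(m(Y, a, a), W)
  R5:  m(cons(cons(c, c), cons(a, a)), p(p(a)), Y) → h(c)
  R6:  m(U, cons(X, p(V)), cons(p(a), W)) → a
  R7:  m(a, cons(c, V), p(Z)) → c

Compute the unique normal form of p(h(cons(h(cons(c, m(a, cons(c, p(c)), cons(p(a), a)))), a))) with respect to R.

1. p(h(cons(h(cons(c, m(a, cons(c, p(c)), cons(p(a), a)))), a)))  →  p(h(cons(c, m(a, cons(c, p(c)), cons(p(a), a)))))   [R2 at 1]
2. p(h(cons(c, m(a, cons(c, p(c)), cons(p(a), a)))))  →  p(h(cons(c, a)))   [R6 at 1.1.2]
3. p(h(cons(c, a)))  →  p(c)   [R2 at 1]

p(c)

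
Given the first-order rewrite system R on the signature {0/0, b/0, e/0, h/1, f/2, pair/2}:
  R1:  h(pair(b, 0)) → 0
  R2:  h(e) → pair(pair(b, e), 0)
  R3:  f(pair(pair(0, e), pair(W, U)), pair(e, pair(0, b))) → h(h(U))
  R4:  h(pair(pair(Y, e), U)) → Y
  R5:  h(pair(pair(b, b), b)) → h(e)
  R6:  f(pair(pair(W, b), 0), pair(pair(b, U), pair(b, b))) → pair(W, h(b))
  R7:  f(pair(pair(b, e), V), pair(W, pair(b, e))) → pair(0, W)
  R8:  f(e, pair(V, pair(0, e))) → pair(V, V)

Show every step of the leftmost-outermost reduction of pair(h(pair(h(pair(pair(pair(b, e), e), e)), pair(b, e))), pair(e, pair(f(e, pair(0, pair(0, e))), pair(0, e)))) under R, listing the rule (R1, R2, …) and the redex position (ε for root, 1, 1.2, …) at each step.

1. pair(h(pair(h(pair(pair(pair(b, e), e), e)), pair(b, e))), pair(e, pair(f(e, pair(0, pair(0, e))), pair(0, e))))  →  pair(h(pair(pair(b, e), pair(b, e))), pair(e, pair(f(e, pair(0, pair(0, e))), pair(0, e))))   [R4 at 1.1.1]
2. pair(h(pair(pair(b, e), pair(b, e))), pair(e, pair(f(e, pair(0, pair(0, e))), pair(0, e))))  →  pair(b, pair(e, pair(f(e, pair(0, pair(0, e))), pair(0, e))))   [R4 at 1]
3. pair(b, pair(e, pair(f(e, pair(0, pair(0, e))), pair(0, e))))  →  pair(b, pair(e, pair(pair(0, 0), pair(0, e))))   [R8 at 2.2.1]

pair(b, pair(e, pair(pair(0, 0), pair(0, e))))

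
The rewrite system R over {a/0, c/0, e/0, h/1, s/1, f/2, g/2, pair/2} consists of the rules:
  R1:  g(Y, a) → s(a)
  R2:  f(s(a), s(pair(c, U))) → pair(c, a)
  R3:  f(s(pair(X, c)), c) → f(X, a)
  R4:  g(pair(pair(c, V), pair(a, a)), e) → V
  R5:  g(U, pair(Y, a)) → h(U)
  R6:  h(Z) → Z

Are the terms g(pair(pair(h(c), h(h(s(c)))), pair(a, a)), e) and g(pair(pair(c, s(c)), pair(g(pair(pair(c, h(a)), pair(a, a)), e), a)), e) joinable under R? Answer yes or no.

Reduce t₁ = g(pair(pair(h(c), h(h(s(c)))), pair(a, a)), e):
1. g(pair(pair(h(c), h(h(s(c)))), pair(a, a)), e)  →  g(pair(pair(c, h(h(s(c)))), pair(a, a)), e)   [R6 at 1.1.1]
2. g(pair(pair(c, h(h(s(c)))), pair(a, a)), e)  →  h(h(s(c)))   [R4 at ε]
3. h(h(s(c)))  →  h(s(c))   [R6 at ε]
4. h(s(c))  →  s(c)   [R6 at ε]

Reduce t₂ = g(pair(pair(c, s(c)), pair(g(pair(pair(c, h(a)), pair(a, a)), e), a)), e):
1. g(pair(pair(c, s(c)), pair(g(pair(pair(c, h(a)), pair(a, a)), e), a)), e)  →  g(pair(pair(c, s(c)), pair(h(a), a)), e)   [R4 at 1.2.1]
2. g(pair(pair(c, s(c)), pair(h(a), a)), e)  →  g(pair(pair(c, s(c)), pair(a, a)), e)   [R6 at 1.2.1]
3. g(pair(pair(c, s(c)), pair(a, a)), e)  →  s(c)   [R4 at ε]

yes — NF(t₁) = s(c), NF(t₂) = s(c)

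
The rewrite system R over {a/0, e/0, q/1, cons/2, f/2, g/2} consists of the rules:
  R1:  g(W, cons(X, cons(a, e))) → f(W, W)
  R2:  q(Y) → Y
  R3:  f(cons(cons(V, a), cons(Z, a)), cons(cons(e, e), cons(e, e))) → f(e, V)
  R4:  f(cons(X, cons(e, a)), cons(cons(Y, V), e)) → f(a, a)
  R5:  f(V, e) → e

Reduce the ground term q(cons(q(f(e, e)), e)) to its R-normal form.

cons(e, e)

1. q(cons(q(f(e, e)), e))  →  cons(q(f(e, e)), e)   [R2 at ε]
2. cons(q(f(e, e)), e)  →  cons(f(e, e), e)   [R2 at 1]
3. cons(f(e, e), e)  →  cons(e, e)   [R5 at 1]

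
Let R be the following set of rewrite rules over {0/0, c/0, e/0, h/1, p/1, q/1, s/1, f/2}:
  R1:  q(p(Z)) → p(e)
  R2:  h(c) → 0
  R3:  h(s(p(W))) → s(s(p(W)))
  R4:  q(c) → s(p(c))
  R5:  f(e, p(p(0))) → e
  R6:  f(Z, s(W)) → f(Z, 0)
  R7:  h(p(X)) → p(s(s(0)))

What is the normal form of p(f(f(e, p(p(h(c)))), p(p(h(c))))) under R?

1. p(f(f(e, p(p(h(c)))), p(p(h(c)))))  →  p(f(f(e, p(p(0))), p(p(h(c)))))   [R2 at 1.1.2.1.1]
2. p(f(f(e, p(p(0))), p(p(h(c)))))  →  p(f(e, p(p(h(c)))))   [R5 at 1.1]
3. p(f(e, p(p(h(c)))))  →  p(f(e, p(p(0))))   [R2 at 1.2.1.1]
4. p(f(e, p(p(0))))  →  p(e)   [R5 at 1]

p(e)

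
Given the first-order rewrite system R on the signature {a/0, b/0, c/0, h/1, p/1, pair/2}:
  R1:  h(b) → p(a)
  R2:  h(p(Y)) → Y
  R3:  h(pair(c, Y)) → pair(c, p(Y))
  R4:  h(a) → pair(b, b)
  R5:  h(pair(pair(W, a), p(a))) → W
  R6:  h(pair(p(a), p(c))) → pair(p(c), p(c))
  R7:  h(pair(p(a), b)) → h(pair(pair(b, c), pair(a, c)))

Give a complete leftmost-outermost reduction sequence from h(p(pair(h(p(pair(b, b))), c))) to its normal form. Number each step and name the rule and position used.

pair(pair(b, b), c)

1. h(p(pair(h(p(pair(b, b))), c)))  →  pair(h(p(pair(b, b))), c)   [R2 at ε]
2. pair(h(p(pair(b, b))), c)  →  pair(pair(b, b), c)   [R2 at 1]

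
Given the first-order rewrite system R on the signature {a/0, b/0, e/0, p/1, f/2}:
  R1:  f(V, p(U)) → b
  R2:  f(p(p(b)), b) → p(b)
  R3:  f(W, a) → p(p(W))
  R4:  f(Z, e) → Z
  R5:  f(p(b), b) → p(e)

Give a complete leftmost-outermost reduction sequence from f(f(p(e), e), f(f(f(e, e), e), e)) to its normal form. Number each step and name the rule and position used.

p(e)

1. f(f(p(e), e), f(f(f(e, e), e), e))  →  f(p(e), f(f(f(e, e), e), e))   [R4 at 1]
2. f(p(e), f(f(f(e, e), e), e))  →  f(p(e), f(f(e, e), e))   [R4 at 2]
3. f(p(e), f(f(e, e), e))  →  f(p(e), f(e, e))   [R4 at 2]
4. f(p(e), f(e, e))  →  f(p(e), e)   [R4 at 2]
5. f(p(e), e)  →  p(e)   [R4 at ε]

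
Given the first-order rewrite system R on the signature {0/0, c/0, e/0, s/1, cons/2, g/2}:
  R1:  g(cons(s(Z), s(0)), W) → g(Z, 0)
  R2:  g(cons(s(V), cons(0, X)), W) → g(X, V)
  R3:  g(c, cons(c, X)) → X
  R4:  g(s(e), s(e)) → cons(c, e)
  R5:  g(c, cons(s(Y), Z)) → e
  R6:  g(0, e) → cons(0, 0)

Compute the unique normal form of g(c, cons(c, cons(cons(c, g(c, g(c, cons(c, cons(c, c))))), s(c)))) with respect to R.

1. g(c, cons(c, cons(cons(c, g(c, g(c, cons(c, cons(c, c))))), s(c))))  →  cons(cons(c, g(c, g(c, cons(c, cons(c, c))))), s(c))   [R3 at ε]
2. cons(cons(c, g(c, g(c, cons(c, cons(c, c))))), s(c))  →  cons(cons(c, g(c, cons(c, c))), s(c))   [R3 at 1.2.2]
3. cons(cons(c, g(c, cons(c, c))), s(c))  →  cons(cons(c, c), s(c))   [R3 at 1.2]

cons(cons(c, c), s(c))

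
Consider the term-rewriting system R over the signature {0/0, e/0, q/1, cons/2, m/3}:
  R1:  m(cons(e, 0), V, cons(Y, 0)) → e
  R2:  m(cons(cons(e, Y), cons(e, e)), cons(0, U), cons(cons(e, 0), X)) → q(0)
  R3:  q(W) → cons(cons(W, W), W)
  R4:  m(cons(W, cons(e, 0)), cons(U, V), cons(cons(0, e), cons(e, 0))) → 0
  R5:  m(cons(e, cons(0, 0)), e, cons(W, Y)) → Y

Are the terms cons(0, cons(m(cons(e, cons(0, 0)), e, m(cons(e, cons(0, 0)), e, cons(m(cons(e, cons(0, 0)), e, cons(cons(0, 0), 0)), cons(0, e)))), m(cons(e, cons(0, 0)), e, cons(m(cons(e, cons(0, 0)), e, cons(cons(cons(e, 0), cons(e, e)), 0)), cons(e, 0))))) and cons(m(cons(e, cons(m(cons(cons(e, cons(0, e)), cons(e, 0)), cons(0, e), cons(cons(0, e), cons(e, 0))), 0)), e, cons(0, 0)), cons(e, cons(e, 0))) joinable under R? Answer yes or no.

Reduce t₁ = cons(0, cons(m(cons(e, cons(0, 0)), e, m(cons(e, cons(0, 0)), e, cons(m(cons(e, cons(0, 0)), e, cons(cons(0, 0), 0)), cons(0, e)))), m(cons(e, cons(0, 0)), e, cons(m(cons(e, cons(0, 0)), e, cons(cons(cons(e, 0), cons(e, e)), 0)), cons(e, 0))))):
1. cons(0, cons(m(cons(e, cons(0, 0)), e, m(cons(e, cons(0, 0)), e, cons(m(cons(e, cons(0, 0)), e, cons(cons(0, 0), 0)), cons(0, e)))), m(cons(e, cons(0, 0)), e, cons(m(cons(e, cons(0, 0)), e, cons(cons(cons(e, 0), cons(e, e)), 0)), cons(e, 0)))))  →  cons(0, cons(m(cons(e, cons(0, 0)), e, cons(0, e)), m(cons(e, cons(0, 0)), e, cons(m(cons(e, cons(0, 0)), e, cons(cons(cons(e, 0), cons(e, e)), 0)), cons(e, 0)))))   [R5 at 2.1.3]
2. cons(0, cons(m(cons(e, cons(0, 0)), e, cons(0, e)), m(cons(e, cons(0, 0)), e, cons(m(cons(e, cons(0, 0)), e, cons(cons(cons(e, 0), cons(e, e)), 0)), cons(e, 0)))))  →  cons(0, cons(e, m(cons(e, cons(0, 0)), e, cons(m(cons(e, cons(0, 0)), e, cons(cons(cons(e, 0), cons(e, e)), 0)), cons(e, 0)))))   [R5 at 2.1]
3. cons(0, cons(e, m(cons(e, cons(0, 0)), e, cons(m(cons(e, cons(0, 0)), e, cons(cons(cons(e, 0), cons(e, e)), 0)), cons(e, 0)))))  →  cons(0, cons(e, cons(e, 0)))   [R5 at 2.2]

Reduce t₂ = cons(m(cons(e, cons(m(cons(cons(e, cons(0, e)), cons(e, 0)), cons(0, e), cons(cons(0, e), cons(e, 0))), 0)), e, cons(0, 0)), cons(e, cons(e, 0))):
1. cons(m(cons(e, cons(m(cons(cons(e, cons(0, e)), cons(e, 0)), cons(0, e), cons(cons(0, e), cons(e, 0))), 0)), e, cons(0, 0)), cons(e, cons(e, 0)))  →  cons(m(cons(e, cons(0, 0)), e, cons(0, 0)), cons(e, cons(e, 0)))   [R4 at 1.1.2.1]
2. cons(m(cons(e, cons(0, 0)), e, cons(0, 0)), cons(e, cons(e, 0)))  →  cons(0, cons(e, cons(e, 0)))   [R5 at 1]

yes — NF(t₁) = cons(0, cons(e, cons(e, 0))), NF(t₂) = cons(0, cons(e, cons(e, 0)))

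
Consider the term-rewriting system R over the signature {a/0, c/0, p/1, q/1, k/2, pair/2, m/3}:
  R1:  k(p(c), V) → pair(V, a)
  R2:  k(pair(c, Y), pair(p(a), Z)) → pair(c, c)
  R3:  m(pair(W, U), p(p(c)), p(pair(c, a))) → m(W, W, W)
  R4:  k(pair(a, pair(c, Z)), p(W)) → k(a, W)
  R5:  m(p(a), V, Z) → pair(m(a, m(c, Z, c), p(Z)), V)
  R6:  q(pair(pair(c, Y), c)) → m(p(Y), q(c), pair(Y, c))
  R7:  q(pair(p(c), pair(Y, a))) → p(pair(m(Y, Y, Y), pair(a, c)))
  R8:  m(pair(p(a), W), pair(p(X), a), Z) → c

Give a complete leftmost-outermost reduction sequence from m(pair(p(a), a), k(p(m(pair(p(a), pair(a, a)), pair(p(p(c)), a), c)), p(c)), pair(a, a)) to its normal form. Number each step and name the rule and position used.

1. m(pair(p(a), a), k(p(m(pair(p(a), pair(a, a)), pair(p(p(c)), a), c)), p(c)), pair(a, a))  →  m(pair(p(a), a), k(p(c), p(c)), pair(a, a))   [R8 at 2.1.1]
2. m(pair(p(a), a), k(p(c), p(c)), pair(a, a))  →  m(pair(p(a), a), pair(p(c), a), pair(a, a))   [R1 at 2]
3. m(pair(p(a), a), pair(p(c), a), pair(a, a))  →  c   [R8 at ε]

c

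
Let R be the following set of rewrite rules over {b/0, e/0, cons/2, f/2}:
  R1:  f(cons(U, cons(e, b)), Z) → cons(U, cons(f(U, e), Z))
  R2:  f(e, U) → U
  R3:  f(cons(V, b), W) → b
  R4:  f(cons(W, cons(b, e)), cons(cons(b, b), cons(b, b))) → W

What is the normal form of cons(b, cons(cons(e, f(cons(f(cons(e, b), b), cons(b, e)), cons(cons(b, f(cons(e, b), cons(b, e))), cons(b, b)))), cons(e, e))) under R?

cons(b, cons(cons(e, b), cons(e, e)))

1. cons(b, cons(cons(e, f(cons(f(cons(e, b), b), cons(b, e)), cons(cons(b, f(cons(e, b), cons(b, e))), cons(b, b)))), cons(e, e)))  →  cons(b, cons(cons(e, f(cons(b, cons(b, e)), cons(cons(b, f(cons(e, b), cons(b, e))), cons(b, b)))), cons(e, e)))   [R3 at 2.1.2.1.1]
2. cons(b, cons(cons(e, f(cons(b, cons(b, e)), cons(cons(b, f(cons(e, b), cons(b, e))), cons(b, b)))), cons(e, e)))  →  cons(b, cons(cons(e, f(cons(b, cons(b, e)), cons(cons(b, b), cons(b, b)))), cons(e, e)))   [R3 at 2.1.2.2.1.2]
3. cons(b, cons(cons(e, f(cons(b, cons(b, e)), cons(cons(b, b), cons(b, b)))), cons(e, e)))  →  cons(b, cons(cons(e, b), cons(e, e)))   [R4 at 2.1.2]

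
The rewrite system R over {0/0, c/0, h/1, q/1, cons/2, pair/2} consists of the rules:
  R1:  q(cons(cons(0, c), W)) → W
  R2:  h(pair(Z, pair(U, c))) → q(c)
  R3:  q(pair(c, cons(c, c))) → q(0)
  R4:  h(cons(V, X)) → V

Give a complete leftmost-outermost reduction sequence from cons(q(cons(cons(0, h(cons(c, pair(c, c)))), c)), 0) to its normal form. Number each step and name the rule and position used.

cons(c, 0)

1. cons(q(cons(cons(0, h(cons(c, pair(c, c)))), c)), 0)  →  cons(q(cons(cons(0, c), c)), 0)   [R4 at 1.1.1.2]
2. cons(q(cons(cons(0, c), c)), 0)  →  cons(c, 0)   [R1 at 1]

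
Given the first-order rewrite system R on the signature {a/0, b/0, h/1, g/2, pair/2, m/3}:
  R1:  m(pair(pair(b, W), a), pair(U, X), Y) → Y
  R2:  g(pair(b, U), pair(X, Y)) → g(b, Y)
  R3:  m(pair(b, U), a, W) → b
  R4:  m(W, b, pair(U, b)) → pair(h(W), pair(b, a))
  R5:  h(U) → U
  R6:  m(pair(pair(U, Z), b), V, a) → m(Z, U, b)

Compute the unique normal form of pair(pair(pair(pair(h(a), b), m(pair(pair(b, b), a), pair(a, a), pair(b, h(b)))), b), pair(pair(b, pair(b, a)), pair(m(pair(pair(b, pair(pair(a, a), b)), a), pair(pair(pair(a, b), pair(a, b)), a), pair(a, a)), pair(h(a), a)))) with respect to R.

pair(pair(pair(pair(a, b), pair(b, b)), b), pair(pair(b, pair(b, a)), pair(pair(a, a), pair(a, a))))

1. pair(pair(pair(pair(h(a), b), m(pair(pair(b, b), a), pair(a, a), pair(b, h(b)))), b), pair(pair(b, pair(b, a)), pair(m(pair(pair(b, pair(pair(a, a), b)), a), pair(pair(pair(a, b), pair(a, b)), a), pair(a, a)), pair(h(a), a))))  →  pair(pair(pair(pair(a, b), m(pair(pair(b, b), a), pair(a, a), pair(b, h(b)))), b), pair(pair(b, pair(b, a)), pair(m(pair(pair(b, pair(pair(a, a), b)), a), pair(pair(pair(a, b), pair(a, b)), a), pair(a, a)), pair(h(a), a))))   [R5 at 1.1.1.1]
2. pair(pair(pair(pair(a, b), m(pair(pair(b, b), a), pair(a, a), pair(b, h(b)))), b), pair(pair(b, pair(b, a)), pair(m(pair(pair(b, pair(pair(a, a), b)), a), pair(pair(pair(a, b), pair(a, b)), a), pair(a, a)), pair(h(a), a))))  →  pair(pair(pair(pair(a, b), pair(b, h(b))), b), pair(pair(b, pair(b, a)), pair(m(pair(pair(b, pair(pair(a, a), b)), a), pair(pair(pair(a, b), pair(a, b)), a), pair(a, a)), pair(h(a), a))))   [R1 at 1.1.2]
3. pair(pair(pair(pair(a, b), pair(b, h(b))), b), pair(pair(b, pair(b, a)), pair(m(pair(pair(b, pair(pair(a, a), b)), a), pair(pair(pair(a, b), pair(a, b)), a), pair(a, a)), pair(h(a), a))))  →  pair(pair(pair(pair(a, b), pair(b, b)), b), pair(pair(b, pair(b, a)), pair(m(pair(pair(b, pair(pair(a, a), b)), a), pair(pair(pair(a, b), pair(a, b)), a), pair(a, a)), pair(h(a), a))))   [R5 at 1.1.2.2]
4. pair(pair(pair(pair(a, b), pair(b, b)), b), pair(pair(b, pair(b, a)), pair(m(pair(pair(b, pair(pair(a, a), b)), a), pair(pair(pair(a, b), pair(a, b)), a), pair(a, a)), pair(h(a), a))))  →  pair(pair(pair(pair(a, b), pair(b, b)), b), pair(pair(b, pair(b, a)), pair(pair(a, a), pair(h(a), a))))   [R1 at 2.2.1]
5. pair(pair(pair(pair(a, b), pair(b, b)), b), pair(pair(b, pair(b, a)), pair(pair(a, a), pair(h(a), a))))  →  pair(pair(pair(pair(a, b), pair(b, b)), b), pair(pair(b, pair(b, a)), pair(pair(a, a), pair(a, a))))   [R5 at 2.2.2.1]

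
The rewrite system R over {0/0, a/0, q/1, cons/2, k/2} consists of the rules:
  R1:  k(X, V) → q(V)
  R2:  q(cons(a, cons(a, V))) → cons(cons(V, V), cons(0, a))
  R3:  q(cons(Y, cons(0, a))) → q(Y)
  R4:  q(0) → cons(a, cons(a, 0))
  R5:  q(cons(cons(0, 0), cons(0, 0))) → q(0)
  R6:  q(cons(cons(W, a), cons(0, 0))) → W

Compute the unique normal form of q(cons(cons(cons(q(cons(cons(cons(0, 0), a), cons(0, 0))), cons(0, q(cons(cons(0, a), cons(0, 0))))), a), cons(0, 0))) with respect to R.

cons(cons(0, 0), cons(0, 0))

1. q(cons(cons(cons(q(cons(cons(cons(0, 0), a), cons(0, 0))), cons(0, q(cons(cons(0, a), cons(0, 0))))), a), cons(0, 0)))  →  cons(q(cons(cons(cons(0, 0), a), cons(0, 0))), cons(0, q(cons(cons(0, a), cons(0, 0)))))   [R6 at ε]
2. cons(q(cons(cons(cons(0, 0), a), cons(0, 0))), cons(0, q(cons(cons(0, a), cons(0, 0)))))  →  cons(cons(0, 0), cons(0, q(cons(cons(0, a), cons(0, 0)))))   [R6 at 1]
3. cons(cons(0, 0), cons(0, q(cons(cons(0, a), cons(0, 0)))))  →  cons(cons(0, 0), cons(0, 0))   [R6 at 2.2]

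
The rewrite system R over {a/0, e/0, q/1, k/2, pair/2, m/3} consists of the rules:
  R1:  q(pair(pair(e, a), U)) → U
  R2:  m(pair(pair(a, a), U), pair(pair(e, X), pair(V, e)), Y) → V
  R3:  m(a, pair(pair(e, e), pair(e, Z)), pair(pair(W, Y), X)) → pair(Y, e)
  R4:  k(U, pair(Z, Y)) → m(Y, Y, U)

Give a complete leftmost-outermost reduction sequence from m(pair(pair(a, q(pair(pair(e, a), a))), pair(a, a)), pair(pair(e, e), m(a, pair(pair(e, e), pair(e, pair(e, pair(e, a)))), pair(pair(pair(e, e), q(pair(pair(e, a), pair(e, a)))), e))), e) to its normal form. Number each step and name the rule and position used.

1. m(pair(pair(a, q(pair(pair(e, a), a))), pair(a, a)), pair(pair(e, e), m(a, pair(pair(e, e), pair(e, pair(e, pair(e, a)))), pair(pair(pair(e, e), q(pair(pair(e, a), pair(e, a)))), e))), e)  →  m(pair(pair(a, a), pair(a, a)), pair(pair(e, e), m(a, pair(pair(e, e), pair(e, pair(e, pair(e, a)))), pair(pair(pair(e, e), q(pair(pair(e, a), pair(e, a)))), e))), e)   [R1 at 1.1.2]
2. m(pair(pair(a, a), pair(a, a)), pair(pair(e, e), m(a, pair(pair(e, e), pair(e, pair(e, pair(e, a)))), pair(pair(pair(e, e), q(pair(pair(e, a), pair(e, a)))), e))), e)  →  m(pair(pair(a, a), pair(a, a)), pair(pair(e, e), pair(q(pair(pair(e, a), pair(e, a))), e)), e)   [R3 at 2.2]
3. m(pair(pair(a, a), pair(a, a)), pair(pair(e, e), pair(q(pair(pair(e, a), pair(e, a))), e)), e)  →  q(pair(pair(e, a), pair(e, a)))   [R2 at ε]
4. q(pair(pair(e, a), pair(e, a)))  →  pair(e, a)   [R1 at ε]

pair(e, a)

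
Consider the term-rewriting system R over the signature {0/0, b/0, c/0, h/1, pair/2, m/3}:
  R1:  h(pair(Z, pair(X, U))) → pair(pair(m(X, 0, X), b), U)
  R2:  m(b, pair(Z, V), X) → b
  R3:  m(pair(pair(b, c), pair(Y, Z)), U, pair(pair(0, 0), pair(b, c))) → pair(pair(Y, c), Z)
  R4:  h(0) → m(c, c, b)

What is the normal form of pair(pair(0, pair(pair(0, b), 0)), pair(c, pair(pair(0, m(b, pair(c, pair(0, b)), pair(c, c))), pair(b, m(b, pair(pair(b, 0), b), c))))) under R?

1. pair(pair(0, pair(pair(0, b), 0)), pair(c, pair(pair(0, m(b, pair(c, pair(0, b)), pair(c, c))), pair(b, m(b, pair(pair(b, 0), b), c)))))  →  pair(pair(0, pair(pair(0, b), 0)), pair(c, pair(pair(0, b), pair(b, m(b, pair(pair(b, 0), b), c)))))   [R2 at 2.2.1.2]
2. pair(pair(0, pair(pair(0, b), 0)), pair(c, pair(pair(0, b), pair(b, m(b, pair(pair(b, 0), b), c)))))  →  pair(pair(0, pair(pair(0, b), 0)), pair(c, pair(pair(0, b), pair(b, b))))   [R2 at 2.2.2.2]

pair(pair(0, pair(pair(0, b), 0)), pair(c, pair(pair(0, b), pair(b, b))))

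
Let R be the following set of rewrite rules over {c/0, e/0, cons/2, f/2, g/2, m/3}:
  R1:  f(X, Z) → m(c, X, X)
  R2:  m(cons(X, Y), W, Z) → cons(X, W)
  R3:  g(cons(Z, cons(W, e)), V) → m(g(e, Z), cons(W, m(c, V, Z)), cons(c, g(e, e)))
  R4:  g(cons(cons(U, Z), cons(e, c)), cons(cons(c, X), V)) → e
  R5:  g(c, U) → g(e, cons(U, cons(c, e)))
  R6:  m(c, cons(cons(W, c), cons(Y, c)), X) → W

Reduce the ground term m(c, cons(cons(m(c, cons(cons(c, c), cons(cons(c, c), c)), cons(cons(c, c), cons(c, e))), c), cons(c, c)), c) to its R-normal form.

1. m(c, cons(cons(m(c, cons(cons(c, c), cons(cons(c, c), c)), cons(cons(c, c), cons(c, e))), c), cons(c, c)), c)  →  m(c, cons(cons(c, c), cons(cons(c, c), c)), cons(cons(c, c), cons(c, e)))   [R6 at ε]
2. m(c, cons(cons(c, c), cons(cons(c, c), c)), cons(cons(c, c), cons(c, e)))  →  c   [R6 at ε]

c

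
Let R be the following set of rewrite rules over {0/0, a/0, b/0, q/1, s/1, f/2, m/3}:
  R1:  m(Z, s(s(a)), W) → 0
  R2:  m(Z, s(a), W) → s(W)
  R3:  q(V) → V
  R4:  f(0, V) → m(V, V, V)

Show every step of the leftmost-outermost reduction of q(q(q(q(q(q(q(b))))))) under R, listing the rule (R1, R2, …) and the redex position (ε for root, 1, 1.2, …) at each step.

1. q(q(q(q(q(q(q(b)))))))  →  q(q(q(q(q(q(b))))))   [R3 at ε]
2. q(q(q(q(q(q(b))))))  →  q(q(q(q(q(b)))))   [R3 at ε]
3. q(q(q(q(q(b)))))  →  q(q(q(q(b))))   [R3 at ε]
4. q(q(q(q(b))))  →  q(q(q(b)))   [R3 at ε]
5. q(q(q(b)))  →  q(q(b))   [R3 at ε]
6. q(q(b))  →  q(b)   [R3 at ε]
7. q(b)  →  b   [R3 at ε]

b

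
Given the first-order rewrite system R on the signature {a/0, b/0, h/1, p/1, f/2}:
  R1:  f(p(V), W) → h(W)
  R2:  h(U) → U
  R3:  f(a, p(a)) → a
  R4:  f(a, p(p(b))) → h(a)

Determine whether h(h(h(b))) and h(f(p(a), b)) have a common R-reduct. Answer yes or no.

yes — NF(t₁) = b, NF(t₂) = b

Reduce t₁ = h(h(h(b))):
1. h(h(h(b)))  →  h(h(b))   [R2 at ε]
2. h(h(b))  →  h(b)   [R2 at ε]
3. h(b)  →  b   [R2 at ε]

Reduce t₂ = h(f(p(a), b)):
1. h(f(p(a), b))  →  f(p(a), b)   [R2 at ε]
2. f(p(a), b)  →  h(b)   [R1 at ε]
3. h(b)  →  b   [R2 at ε]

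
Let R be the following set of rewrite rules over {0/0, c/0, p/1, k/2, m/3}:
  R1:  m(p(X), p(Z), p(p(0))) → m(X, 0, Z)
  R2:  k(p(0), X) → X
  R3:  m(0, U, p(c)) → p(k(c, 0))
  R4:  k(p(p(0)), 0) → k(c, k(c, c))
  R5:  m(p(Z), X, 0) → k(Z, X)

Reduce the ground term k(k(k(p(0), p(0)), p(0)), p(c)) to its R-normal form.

1. k(k(k(p(0), p(0)), p(0)), p(c))  →  k(k(p(0), p(0)), p(c))   [R2 at 1.1]
2. k(k(p(0), p(0)), p(c))  →  k(p(0), p(c))   [R2 at 1]
3. k(p(0), p(c))  →  p(c)   [R2 at ε]

p(c)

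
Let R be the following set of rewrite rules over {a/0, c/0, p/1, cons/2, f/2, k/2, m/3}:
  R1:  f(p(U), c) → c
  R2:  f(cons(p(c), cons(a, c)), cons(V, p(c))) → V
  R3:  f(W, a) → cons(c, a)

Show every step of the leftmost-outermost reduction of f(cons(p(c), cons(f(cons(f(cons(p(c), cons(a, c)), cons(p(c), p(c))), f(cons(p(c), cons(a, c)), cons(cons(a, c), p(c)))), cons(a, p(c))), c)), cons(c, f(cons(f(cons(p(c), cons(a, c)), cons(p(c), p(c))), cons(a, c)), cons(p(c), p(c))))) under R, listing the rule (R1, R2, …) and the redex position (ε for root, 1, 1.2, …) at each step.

c

1. f(cons(p(c), cons(f(cons(f(cons(p(c), cons(a, c)), cons(p(c), p(c))), f(cons(p(c), cons(a, c)), cons(cons(a, c), p(c)))), cons(a, p(c))), c)), cons(c, f(cons(f(cons(p(c), cons(a, c)), cons(p(c), p(c))), cons(a, c)), cons(p(c), p(c)))))  →  f(cons(p(c), cons(f(cons(p(c), f(cons(p(c), cons(a, c)), cons(cons(a, c), p(c)))), cons(a, p(c))), c)), cons(c, f(cons(f(cons(p(c), cons(a, c)), cons(p(c), p(c))), cons(a, c)), cons(p(c), p(c)))))   [R2 at 1.2.1.1.1]
2. f(cons(p(c), cons(f(cons(p(c), f(cons(p(c), cons(a, c)), cons(cons(a, c), p(c)))), cons(a, p(c))), c)), cons(c, f(cons(f(cons(p(c), cons(a, c)), cons(p(c), p(c))), cons(a, c)), cons(p(c), p(c)))))  →  f(cons(p(c), cons(f(cons(p(c), cons(a, c)), cons(a, p(c))), c)), cons(c, f(cons(f(cons(p(c), cons(a, c)), cons(p(c), p(c))), cons(a, c)), cons(p(c), p(c)))))   [R2 at 1.2.1.1.2]
3. f(cons(p(c), cons(f(cons(p(c), cons(a, c)), cons(a, p(c))), c)), cons(c, f(cons(f(cons(p(c), cons(a, c)), cons(p(c), p(c))), cons(a, c)), cons(p(c), p(c)))))  →  f(cons(p(c), cons(a, c)), cons(c, f(cons(f(cons(p(c), cons(a, c)), cons(p(c), p(c))), cons(a, c)), cons(p(c), p(c)))))   [R2 at 1.2.1]
4. f(cons(p(c), cons(a, c)), cons(c, f(cons(f(cons(p(c), cons(a, c)), cons(p(c), p(c))), cons(a, c)), cons(p(c), p(c)))))  →  f(cons(p(c), cons(a, c)), cons(c, f(cons(p(c), cons(a, c)), cons(p(c), p(c)))))   [R2 at 2.2.1.1]
5. f(cons(p(c), cons(a, c)), cons(c, f(cons(p(c), cons(a, c)), cons(p(c), p(c)))))  →  f(cons(p(c), cons(a, c)), cons(c, p(c)))   [R2 at 2.2]
6. f(cons(p(c), cons(a, c)), cons(c, p(c)))  →  c   [R2 at ε]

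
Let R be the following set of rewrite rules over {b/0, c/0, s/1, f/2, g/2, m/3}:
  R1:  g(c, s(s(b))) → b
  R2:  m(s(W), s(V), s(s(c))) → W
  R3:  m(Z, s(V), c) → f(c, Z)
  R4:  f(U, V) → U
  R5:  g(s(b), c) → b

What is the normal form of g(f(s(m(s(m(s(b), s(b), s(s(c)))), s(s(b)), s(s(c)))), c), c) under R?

b

1. g(f(s(m(s(m(s(b), s(b), s(s(c)))), s(s(b)), s(s(c)))), c), c)  →  g(s(m(s(m(s(b), s(b), s(s(c)))), s(s(b)), s(s(c)))), c)   [R4 at 1]
2. g(s(m(s(m(s(b), s(b), s(s(c)))), s(s(b)), s(s(c)))), c)  →  g(s(m(s(b), s(b), s(s(c)))), c)   [R2 at 1.1]
3. g(s(m(s(b), s(b), s(s(c)))), c)  →  g(s(b), c)   [R2 at 1.1]
4. g(s(b), c)  →  b   [R5 at ε]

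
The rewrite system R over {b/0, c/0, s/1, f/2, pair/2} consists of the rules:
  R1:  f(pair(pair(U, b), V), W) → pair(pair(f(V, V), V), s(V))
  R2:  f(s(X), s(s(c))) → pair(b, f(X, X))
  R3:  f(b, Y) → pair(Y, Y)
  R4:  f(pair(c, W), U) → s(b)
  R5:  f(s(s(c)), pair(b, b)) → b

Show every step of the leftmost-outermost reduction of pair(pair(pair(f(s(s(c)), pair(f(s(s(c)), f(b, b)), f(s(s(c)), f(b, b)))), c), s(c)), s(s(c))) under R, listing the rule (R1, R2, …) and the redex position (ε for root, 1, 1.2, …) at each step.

pair(pair(pair(b, c), s(c)), s(s(c)))

1. pair(pair(pair(f(s(s(c)), pair(f(s(s(c)), f(b, b)), f(s(s(c)), f(b, b)))), c), s(c)), s(s(c)))  →  pair(pair(pair(f(s(s(c)), pair(f(s(s(c)), pair(b, b)), f(s(s(c)), f(b, b)))), c), s(c)), s(s(c)))   [R3 at 1.1.1.2.1.2]
2. pair(pair(pair(f(s(s(c)), pair(f(s(s(c)), pair(b, b)), f(s(s(c)), f(b, b)))), c), s(c)), s(s(c)))  →  pair(pair(pair(f(s(s(c)), pair(b, f(s(s(c)), f(b, b)))), c), s(c)), s(s(c)))   [R5 at 1.1.1.2.1]
3. pair(pair(pair(f(s(s(c)), pair(b, f(s(s(c)), f(b, b)))), c), s(c)), s(s(c)))  →  pair(pair(pair(f(s(s(c)), pair(b, f(s(s(c)), pair(b, b)))), c), s(c)), s(s(c)))   [R3 at 1.1.1.2.2.2]
4. pair(pair(pair(f(s(s(c)), pair(b, f(s(s(c)), pair(b, b)))), c), s(c)), s(s(c)))  →  pair(pair(pair(f(s(s(c)), pair(b, b)), c), s(c)), s(s(c)))   [R5 at 1.1.1.2.2]
5. pair(pair(pair(f(s(s(c)), pair(b, b)), c), s(c)), s(s(c)))  →  pair(pair(pair(b, c), s(c)), s(s(c)))   [R5 at 1.1.1]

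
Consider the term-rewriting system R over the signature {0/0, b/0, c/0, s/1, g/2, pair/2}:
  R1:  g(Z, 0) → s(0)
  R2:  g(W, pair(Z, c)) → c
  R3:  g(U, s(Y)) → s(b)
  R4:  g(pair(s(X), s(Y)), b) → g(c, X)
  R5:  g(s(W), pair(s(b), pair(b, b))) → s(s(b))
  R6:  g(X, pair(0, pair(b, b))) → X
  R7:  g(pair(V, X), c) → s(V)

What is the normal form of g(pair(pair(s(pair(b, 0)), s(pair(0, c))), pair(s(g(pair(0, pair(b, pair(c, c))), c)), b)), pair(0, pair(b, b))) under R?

pair(pair(s(pair(b, 0)), s(pair(0, c))), pair(s(s(0)), b))

1. g(pair(pair(s(pair(b, 0)), s(pair(0, c))), pair(s(g(pair(0, pair(b, pair(c, c))), c)), b)), pair(0, pair(b, b)))  →  pair(pair(s(pair(b, 0)), s(pair(0, c))), pair(s(g(pair(0, pair(b, pair(c, c))), c)), b))   [R6 at ε]
2. pair(pair(s(pair(b, 0)), s(pair(0, c))), pair(s(g(pair(0, pair(b, pair(c, c))), c)), b))  →  pair(pair(s(pair(b, 0)), s(pair(0, c))), pair(s(s(0)), b))   [R7 at 2.1.1]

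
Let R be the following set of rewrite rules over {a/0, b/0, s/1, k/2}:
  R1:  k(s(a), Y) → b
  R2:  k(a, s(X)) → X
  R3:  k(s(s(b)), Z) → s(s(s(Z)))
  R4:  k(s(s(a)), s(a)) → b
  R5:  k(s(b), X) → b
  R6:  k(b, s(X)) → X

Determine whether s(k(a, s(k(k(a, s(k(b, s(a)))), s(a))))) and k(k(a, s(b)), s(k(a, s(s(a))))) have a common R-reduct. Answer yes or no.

yes — NF(t₁) = s(a), NF(t₂) = s(a)

Reduce t₁ = s(k(a, s(k(k(a, s(k(b, s(a)))), s(a))))):
1. s(k(a, s(k(k(a, s(k(b, s(a)))), s(a)))))  →  s(k(k(a, s(k(b, s(a)))), s(a)))   [R2 at 1]
2. s(k(k(a, s(k(b, s(a)))), s(a)))  →  s(k(k(b, s(a)), s(a)))   [R2 at 1.1]
3. s(k(k(b, s(a)), s(a)))  →  s(k(a, s(a)))   [R6 at 1.1]
4. s(k(a, s(a)))  →  s(a)   [R2 at 1]

Reduce t₂ = k(k(a, s(b)), s(k(a, s(s(a))))):
1. k(k(a, s(b)), s(k(a, s(s(a)))))  →  k(b, s(k(a, s(s(a)))))   [R2 at 1]
2. k(b, s(k(a, s(s(a)))))  →  k(a, s(s(a)))   [R6 at ε]
3. k(a, s(s(a)))  →  s(a)   [R2 at ε]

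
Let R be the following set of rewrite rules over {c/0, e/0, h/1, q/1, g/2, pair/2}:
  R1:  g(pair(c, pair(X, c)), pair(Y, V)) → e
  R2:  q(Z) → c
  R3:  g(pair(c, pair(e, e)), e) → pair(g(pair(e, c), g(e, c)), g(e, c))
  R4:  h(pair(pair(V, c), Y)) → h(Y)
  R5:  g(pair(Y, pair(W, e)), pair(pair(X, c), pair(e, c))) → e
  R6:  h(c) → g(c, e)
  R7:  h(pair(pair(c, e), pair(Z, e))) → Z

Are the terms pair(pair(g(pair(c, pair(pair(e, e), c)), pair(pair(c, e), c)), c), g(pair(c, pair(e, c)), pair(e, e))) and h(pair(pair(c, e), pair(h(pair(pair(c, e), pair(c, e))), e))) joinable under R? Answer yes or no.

Reduce t₁ = pair(pair(g(pair(c, pair(pair(e, e), c)), pair(pair(c, e), c)), c), g(pair(c, pair(e, c)), pair(e, e))):
1. pair(pair(g(pair(c, pair(pair(e, e), c)), pair(pair(c, e), c)), c), g(pair(c, pair(e, c)), pair(e, e)))  →  pair(pair(e, c), g(pair(c, pair(e, c)), pair(e, e)))   [R1 at 1.1]
2. pair(pair(e, c), g(pair(c, pair(e, c)), pair(e, e)))  →  pair(pair(e, c), e)   [R1 at 2]

Reduce t₂ = h(pair(pair(c, e), pair(h(pair(pair(c, e), pair(c, e))), e))):
1. h(pair(pair(c, e), pair(h(pair(pair(c, e), pair(c, e))), e)))  →  h(pair(pair(c, e), pair(c, e)))   [R7 at ε]
2. h(pair(pair(c, e), pair(c, e)))  →  c   [R7 at ε]

no — NF(t₁) = pair(pair(e, c), e), NF(t₂) = c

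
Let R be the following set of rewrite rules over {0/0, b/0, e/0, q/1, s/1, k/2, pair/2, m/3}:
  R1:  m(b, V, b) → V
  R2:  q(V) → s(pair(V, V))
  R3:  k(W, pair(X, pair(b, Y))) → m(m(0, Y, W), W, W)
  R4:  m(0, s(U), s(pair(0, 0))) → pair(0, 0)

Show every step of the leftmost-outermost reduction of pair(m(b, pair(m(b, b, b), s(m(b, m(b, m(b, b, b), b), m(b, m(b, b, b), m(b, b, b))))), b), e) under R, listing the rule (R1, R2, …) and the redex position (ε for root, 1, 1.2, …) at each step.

1. pair(m(b, pair(m(b, b, b), s(m(b, m(b, m(b, b, b), b), m(b, m(b, b, b), m(b, b, b))))), b), e)  →  pair(pair(m(b, b, b), s(m(b, m(b, m(b, b, b), b), m(b, m(b, b, b), m(b, b, b))))), e)   [R1 at 1]
2. pair(pair(m(b, b, b), s(m(b, m(b, m(b, b, b), b), m(b, m(b, b, b), m(b, b, b))))), e)  →  pair(pair(b, s(m(b, m(b, m(b, b, b), b), m(b, m(b, b, b), m(b, b, b))))), e)   [R1 at 1.1]
3. pair(pair(b, s(m(b, m(b, m(b, b, b), b), m(b, m(b, b, b), m(b, b, b))))), e)  →  pair(pair(b, s(m(b, m(b, b, b), m(b, m(b, b, b), m(b, b, b))))), e)   [R1 at 1.2.1.2]
4. pair(pair(b, s(m(b, m(b, b, b), m(b, m(b, b, b), m(b, b, b))))), e)  →  pair(pair(b, s(m(b, b, m(b, m(b, b, b), m(b, b, b))))), e)   [R1 at 1.2.1.2]
5. pair(pair(b, s(m(b, b, m(b, m(b, b, b), m(b, b, b))))), e)  →  pair(pair(b, s(m(b, b, m(b, b, m(b, b, b))))), e)   [R1 at 1.2.1.3.2]
6. pair(pair(b, s(m(b, b, m(b, b, m(b, b, b))))), e)  →  pair(pair(b, s(m(b, b, m(b, b, b)))), e)   [R1 at 1.2.1.3.3]
7. pair(pair(b, s(m(b, b, m(b, b, b)))), e)  →  pair(pair(b, s(m(b, b, b))), e)   [R1 at 1.2.1.3]
8. pair(pair(b, s(m(b, b, b))), e)  →  pair(pair(b, s(b)), e)   [R1 at 1.2.1]

pair(pair(b, s(b)), e)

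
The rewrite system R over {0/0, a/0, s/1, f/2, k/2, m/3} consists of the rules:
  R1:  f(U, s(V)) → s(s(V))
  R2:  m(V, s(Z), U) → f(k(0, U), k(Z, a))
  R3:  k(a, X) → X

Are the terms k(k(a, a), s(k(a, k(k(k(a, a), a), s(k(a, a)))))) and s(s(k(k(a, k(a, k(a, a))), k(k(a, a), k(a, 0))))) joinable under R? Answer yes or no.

Reduce t₁ = k(k(a, a), s(k(a, k(k(k(a, a), a), s(k(a, a)))))):
1. k(k(a, a), s(k(a, k(k(k(a, a), a), s(k(a, a))))))  →  k(a, s(k(a, k(k(k(a, a), a), s(k(a, a))))))   [R3 at 1]
2. k(a, s(k(a, k(k(k(a, a), a), s(k(a, a))))))  →  s(k(a, k(k(k(a, a), a), s(k(a, a)))))   [R3 at ε]
3. s(k(a, k(k(k(a, a), a), s(k(a, a)))))  →  s(k(k(k(a, a), a), s(k(a, a))))   [R3 at 1]
4. s(k(k(k(a, a), a), s(k(a, a))))  →  s(k(k(a, a), s(k(a, a))))   [R3 at 1.1.1]
5. s(k(k(a, a), s(k(a, a))))  →  s(k(a, s(k(a, a))))   [R3 at 1.1]
6. s(k(a, s(k(a, a))))  →  s(s(k(a, a)))   [R3 at 1]
7. s(s(k(a, a)))  →  s(s(a))   [R3 at 1.1]

Reduce t₂ = s(s(k(k(a, k(a, k(a, a))), k(k(a, a), k(a, 0))))):
1. s(s(k(k(a, k(a, k(a, a))), k(k(a, a), k(a, 0)))))  →  s(s(k(k(a, k(a, a)), k(k(a, a), k(a, 0)))))   [R3 at 1.1.1]
2. s(s(k(k(a, k(a, a)), k(k(a, a), k(a, 0)))))  →  s(s(k(k(a, a), k(k(a, a), k(a, 0)))))   [R3 at 1.1.1]
3. s(s(k(k(a, a), k(k(a, a), k(a, 0)))))  →  s(s(k(a, k(k(a, a), k(a, 0)))))   [R3 at 1.1.1]
4. s(s(k(a, k(k(a, a), k(a, 0)))))  →  s(s(k(k(a, a), k(a, 0))))   [R3 at 1.1]
5. s(s(k(k(a, a), k(a, 0))))  →  s(s(k(a, k(a, 0))))   [R3 at 1.1.1]
6. s(s(k(a, k(a, 0))))  →  s(s(k(a, 0)))   [R3 at 1.1]
7. s(s(k(a, 0)))  →  s(s(0))   [R3 at 1.1]

no — NF(t₁) = s(s(a)), NF(t₂) = s(s(0))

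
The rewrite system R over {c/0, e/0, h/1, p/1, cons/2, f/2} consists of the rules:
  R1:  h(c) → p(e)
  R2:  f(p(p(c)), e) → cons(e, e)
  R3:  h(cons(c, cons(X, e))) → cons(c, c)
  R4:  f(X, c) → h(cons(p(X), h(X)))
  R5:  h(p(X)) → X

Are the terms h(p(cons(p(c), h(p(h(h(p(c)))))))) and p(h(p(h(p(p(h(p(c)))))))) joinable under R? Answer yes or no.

no — NF(t₁) = cons(p(c), p(e)), NF(t₂) = p(p(c))

Reduce t₁ = h(p(cons(p(c), h(p(h(h(p(c)))))))):
1. h(p(cons(p(c), h(p(h(h(p(c))))))))  →  cons(p(c), h(p(h(h(p(c))))))   [R5 at ε]
2. cons(p(c), h(p(h(h(p(c))))))  →  cons(p(c), h(h(p(c))))   [R5 at 2]
3. cons(p(c), h(h(p(c))))  →  cons(p(c), h(c))   [R5 at 2.1]
4. cons(p(c), h(c))  →  cons(p(c), p(e))   [R1 at 2]

Reduce t₂ = p(h(p(h(p(p(h(p(c)))))))):
1. p(h(p(h(p(p(h(p(c))))))))  →  p(h(p(p(h(p(c))))))   [R5 at 1]
2. p(h(p(p(h(p(c))))))  →  p(p(h(p(c))))   [R5 at 1]
3. p(p(h(p(c))))  →  p(p(c))   [R5 at 1.1]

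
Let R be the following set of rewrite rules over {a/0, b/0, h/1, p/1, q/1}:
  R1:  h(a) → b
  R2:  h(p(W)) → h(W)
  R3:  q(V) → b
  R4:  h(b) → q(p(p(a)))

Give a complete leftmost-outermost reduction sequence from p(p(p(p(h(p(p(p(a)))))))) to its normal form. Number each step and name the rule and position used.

p(p(p(p(b))))

1. p(p(p(p(h(p(p(p(a))))))))  →  p(p(p(p(h(p(p(a)))))))   [R2 at 1.1.1.1]
2. p(p(p(p(h(p(p(a)))))))  →  p(p(p(p(h(p(a))))))   [R2 at 1.1.1.1]
3. p(p(p(p(h(p(a))))))  →  p(p(p(p(h(a)))))   [R2 at 1.1.1.1]
4. p(p(p(p(h(a)))))  →  p(p(p(p(b))))   [R1 at 1.1.1.1]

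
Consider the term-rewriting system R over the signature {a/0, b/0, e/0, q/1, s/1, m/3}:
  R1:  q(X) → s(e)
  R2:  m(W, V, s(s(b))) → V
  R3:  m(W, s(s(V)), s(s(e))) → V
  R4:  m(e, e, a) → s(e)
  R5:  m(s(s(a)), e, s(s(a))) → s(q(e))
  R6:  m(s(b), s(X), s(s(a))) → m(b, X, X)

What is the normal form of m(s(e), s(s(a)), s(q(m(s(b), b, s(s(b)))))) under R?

a

1. m(s(e), s(s(a)), s(q(m(s(b), b, s(s(b))))))  →  m(s(e), s(s(a)), s(s(e)))   [R1 at 3.1]
2. m(s(e), s(s(a)), s(s(e)))  →  a   [R3 at ε]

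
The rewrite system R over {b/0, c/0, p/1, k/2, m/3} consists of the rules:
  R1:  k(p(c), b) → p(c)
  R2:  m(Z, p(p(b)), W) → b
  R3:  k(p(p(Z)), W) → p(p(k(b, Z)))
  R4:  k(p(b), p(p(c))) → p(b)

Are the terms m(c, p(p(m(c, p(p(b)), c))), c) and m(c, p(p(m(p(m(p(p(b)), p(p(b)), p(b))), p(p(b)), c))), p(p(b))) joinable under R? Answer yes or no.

Reduce t₁ = m(c, p(p(m(c, p(p(b)), c))), c):
1. m(c, p(p(m(c, p(p(b)), c))), c)  →  m(c, p(p(b)), c)   [R2 at 2.1.1]
2. m(c, p(p(b)), c)  →  b   [R2 at ε]

Reduce t₂ = m(c, p(p(m(p(m(p(p(b)), p(p(b)), p(b))), p(p(b)), c))), p(p(b))):
1. m(c, p(p(m(p(m(p(p(b)), p(p(b)), p(b))), p(p(b)), c))), p(p(b)))  →  m(c, p(p(b)), p(p(b)))   [R2 at 2.1.1]
2. m(c, p(p(b)), p(p(b)))  →  b   [R2 at ε]

yes — NF(t₁) = b, NF(t₂) = b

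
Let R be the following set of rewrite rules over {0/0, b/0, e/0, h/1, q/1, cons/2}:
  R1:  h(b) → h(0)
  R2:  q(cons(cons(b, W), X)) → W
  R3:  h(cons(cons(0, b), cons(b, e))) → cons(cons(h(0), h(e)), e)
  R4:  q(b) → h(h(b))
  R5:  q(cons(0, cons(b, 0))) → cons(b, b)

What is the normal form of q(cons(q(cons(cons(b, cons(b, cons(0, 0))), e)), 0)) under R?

cons(0, 0)

1. q(cons(q(cons(cons(b, cons(b, cons(0, 0))), e)), 0))  →  q(cons(cons(b, cons(0, 0)), 0))   [R2 at 1.1]
2. q(cons(cons(b, cons(0, 0)), 0))  →  cons(0, 0)   [R2 at ε]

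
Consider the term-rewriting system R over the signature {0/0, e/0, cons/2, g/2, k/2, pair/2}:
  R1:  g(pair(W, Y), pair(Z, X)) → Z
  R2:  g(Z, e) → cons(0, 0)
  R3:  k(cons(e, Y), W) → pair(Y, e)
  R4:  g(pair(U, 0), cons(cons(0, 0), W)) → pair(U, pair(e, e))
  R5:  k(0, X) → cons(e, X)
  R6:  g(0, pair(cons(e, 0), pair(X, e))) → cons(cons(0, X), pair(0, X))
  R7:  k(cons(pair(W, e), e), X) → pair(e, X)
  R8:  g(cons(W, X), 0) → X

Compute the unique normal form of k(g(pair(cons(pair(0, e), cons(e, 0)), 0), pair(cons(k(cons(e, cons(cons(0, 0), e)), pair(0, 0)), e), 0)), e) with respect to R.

pair(e, e)

1. k(g(pair(cons(pair(0, e), cons(e, 0)), 0), pair(cons(k(cons(e, cons(cons(0, 0), e)), pair(0, 0)), e), 0)), e)  →  k(cons(k(cons(e, cons(cons(0, 0), e)), pair(0, 0)), e), e)   [R1 at 1]
2. k(cons(k(cons(e, cons(cons(0, 0), e)), pair(0, 0)), e), e)  →  k(cons(pair(cons(cons(0, 0), e), e), e), e)   [R3 at 1.1]
3. k(cons(pair(cons(cons(0, 0), e), e), e), e)  →  pair(e, e)   [R7 at ε]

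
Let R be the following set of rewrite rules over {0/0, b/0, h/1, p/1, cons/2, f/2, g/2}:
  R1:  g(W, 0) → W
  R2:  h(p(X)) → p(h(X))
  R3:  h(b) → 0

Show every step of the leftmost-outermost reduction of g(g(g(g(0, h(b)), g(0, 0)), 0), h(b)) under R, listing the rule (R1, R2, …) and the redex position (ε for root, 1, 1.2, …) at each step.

1. g(g(g(g(0, h(b)), g(0, 0)), 0), h(b))  →  g(g(g(0, h(b)), g(0, 0)), h(b))   [R1 at 1]
2. g(g(g(0, h(b)), g(0, 0)), h(b))  →  g(g(g(0, 0), g(0, 0)), h(b))   [R3 at 1.1.2]
3. g(g(g(0, 0), g(0, 0)), h(b))  →  g(g(0, g(0, 0)), h(b))   [R1 at 1.1]
4. g(g(0, g(0, 0)), h(b))  →  g(g(0, 0), h(b))   [R1 at 1.2]
5. g(g(0, 0), h(b))  →  g(0, h(b))   [R1 at 1]
6. g(0, h(b))  →  g(0, 0)   [R3 at 2]
7. g(0, 0)  →  0   [R1 at ε]

0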